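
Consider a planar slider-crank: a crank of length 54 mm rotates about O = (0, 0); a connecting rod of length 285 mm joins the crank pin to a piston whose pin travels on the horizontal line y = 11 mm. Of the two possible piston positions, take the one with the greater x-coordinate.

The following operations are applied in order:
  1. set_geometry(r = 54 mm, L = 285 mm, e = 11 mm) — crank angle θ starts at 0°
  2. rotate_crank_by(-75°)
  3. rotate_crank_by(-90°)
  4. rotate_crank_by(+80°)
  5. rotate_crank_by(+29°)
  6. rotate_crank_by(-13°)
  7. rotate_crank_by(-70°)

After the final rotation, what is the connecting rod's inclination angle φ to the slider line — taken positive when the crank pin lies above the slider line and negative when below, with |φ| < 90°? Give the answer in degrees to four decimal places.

set_geometry: r = 54 mm, L = 285 mm, e = 11 mm; θ ← 0°
rotate_crank_by(-75°): θ ← 0° -75° = -75°
rotate_crank_by(-90°): θ ← -75° -90° = -165°
rotate_crank_by(+80°): θ ← -165° +80° = -85°
rotate_crank_by(+29°): θ ← -85° +29° = -56°
rotate_crank_by(-13°): θ ← -56° -13° = -69°
rotate_crank_by(-70°): θ ← -69° -70° = -139°
crank pin P = (r cos θ, r sin θ) = (-40.754317, -35.427188)
h = r sin θ − e = -35.427188 − 11 = -46.427188
sin φ = h / L = -46.427188 / 285 = -0.16290241
φ = arcsin(-0.16290241) = -9.375403°

-9.3754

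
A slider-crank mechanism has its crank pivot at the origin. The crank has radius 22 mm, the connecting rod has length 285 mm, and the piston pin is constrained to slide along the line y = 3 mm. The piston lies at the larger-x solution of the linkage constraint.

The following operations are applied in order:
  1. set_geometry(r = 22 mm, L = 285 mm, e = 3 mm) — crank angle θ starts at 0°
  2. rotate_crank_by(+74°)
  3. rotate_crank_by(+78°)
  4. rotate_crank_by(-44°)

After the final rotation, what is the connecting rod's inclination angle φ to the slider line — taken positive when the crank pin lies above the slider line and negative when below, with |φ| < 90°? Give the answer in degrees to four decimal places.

3.6056

set_geometry: r = 22 mm, L = 285 mm, e = 3 mm; θ ← 0°
rotate_crank_by(+74°): θ ← 0° +74° = 74°
rotate_crank_by(+78°): θ ← 74° +78° = 152°
rotate_crank_by(-44°): θ ← 152° -44° = 108°
crank pin P = (r cos θ, r sin θ) = (-6.798374, 20.923243)
h = r sin θ − e = 20.923243 − 3 = 17.923243
sin φ = h / L = 17.923243 / 285 = 0.06288857
φ = arcsin(0.06288857) = 3.605629°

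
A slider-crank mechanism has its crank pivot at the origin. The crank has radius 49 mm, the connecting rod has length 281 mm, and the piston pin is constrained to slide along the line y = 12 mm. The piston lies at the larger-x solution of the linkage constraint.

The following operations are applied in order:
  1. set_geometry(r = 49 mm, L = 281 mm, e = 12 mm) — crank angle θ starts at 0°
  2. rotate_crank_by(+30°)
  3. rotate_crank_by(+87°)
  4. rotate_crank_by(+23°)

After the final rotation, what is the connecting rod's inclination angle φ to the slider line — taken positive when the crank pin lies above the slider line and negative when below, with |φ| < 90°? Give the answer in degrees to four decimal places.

set_geometry: r = 49 mm, L = 281 mm, e = 12 mm; θ ← 0°
rotate_crank_by(+30°): θ ← 0° +30° = 30°
rotate_crank_by(+87°): θ ← 30° +87° = 117°
rotate_crank_by(+23°): θ ← 117° +23° = 140°
crank pin P = (r cos θ, r sin θ) = (-37.536178, 31.496593)
h = r sin θ − e = 31.496593 − 12 = 19.496593
sin φ = h / L = 19.496593 / 281 = 0.06938289
φ = arcsin(0.06938289) = 3.978543°

3.9785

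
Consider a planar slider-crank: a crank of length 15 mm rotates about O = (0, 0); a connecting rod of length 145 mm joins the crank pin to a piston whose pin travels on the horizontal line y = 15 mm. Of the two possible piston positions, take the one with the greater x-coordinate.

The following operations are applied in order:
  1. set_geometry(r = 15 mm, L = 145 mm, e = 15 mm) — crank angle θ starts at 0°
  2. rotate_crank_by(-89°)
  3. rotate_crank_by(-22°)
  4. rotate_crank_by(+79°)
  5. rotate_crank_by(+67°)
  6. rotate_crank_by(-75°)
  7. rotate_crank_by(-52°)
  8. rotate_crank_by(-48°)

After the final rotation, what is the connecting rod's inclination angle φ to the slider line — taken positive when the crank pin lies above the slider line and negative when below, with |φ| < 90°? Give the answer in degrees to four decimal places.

set_geometry: r = 15 mm, L = 145 mm, e = 15 mm; θ ← 0°
rotate_crank_by(-89°): θ ← 0° -89° = -89°
rotate_crank_by(-22°): θ ← -89° -22° = -111°
rotate_crank_by(+79°): θ ← -111° +79° = -32°
rotate_crank_by(+67°): θ ← -32° +67° = 35°
rotate_crank_by(-75°): θ ← 35° -75° = -40°
rotate_crank_by(-52°): θ ← -40° -52° = -92°
rotate_crank_by(-48°): θ ← -92° -48° = -140°
crank pin P = (r cos θ, r sin θ) = (-11.490667, -9.641814)
h = r sin θ − e = -9.641814 − 15 = -24.641814
sin φ = h / L = -24.641814 / 145 = -0.16994355
φ = arcsin(-0.16994355) = -9.784537°

-9.7845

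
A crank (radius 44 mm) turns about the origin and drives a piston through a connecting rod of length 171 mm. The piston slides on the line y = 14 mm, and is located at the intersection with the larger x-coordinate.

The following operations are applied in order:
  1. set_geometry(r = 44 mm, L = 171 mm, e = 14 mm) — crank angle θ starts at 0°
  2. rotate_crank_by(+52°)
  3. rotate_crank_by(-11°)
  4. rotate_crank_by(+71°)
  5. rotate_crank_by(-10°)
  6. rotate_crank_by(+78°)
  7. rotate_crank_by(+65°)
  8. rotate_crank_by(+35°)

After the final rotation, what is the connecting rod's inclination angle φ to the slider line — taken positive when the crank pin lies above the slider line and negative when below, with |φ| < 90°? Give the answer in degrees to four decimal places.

set_geometry: r = 44 mm, L = 171 mm, e = 14 mm; θ ← 0°
rotate_crank_by(+52°): θ ← 0° +52° = 52°
rotate_crank_by(-11°): θ ← 52° -11° = 41°
rotate_crank_by(+71°): θ ← 41° +71° = 112°
rotate_crank_by(-10°): θ ← 112° -10° = 102°
rotate_crank_by(+78°): θ ← 102° +78° = 180°
rotate_crank_by(+65°): θ ← 180° +65° = 245°
rotate_crank_by(+35°): θ ← 245° +35° = 280°
crank pin P = (r cos θ, r sin θ) = (7.640520, -43.331541)
h = r sin θ − e = -43.331541 − 14 = -57.331541
sin φ = h / L = -57.331541 / 171 = -0.33527217
φ = arcsin(-0.33527217) = -19.589089°

-19.5891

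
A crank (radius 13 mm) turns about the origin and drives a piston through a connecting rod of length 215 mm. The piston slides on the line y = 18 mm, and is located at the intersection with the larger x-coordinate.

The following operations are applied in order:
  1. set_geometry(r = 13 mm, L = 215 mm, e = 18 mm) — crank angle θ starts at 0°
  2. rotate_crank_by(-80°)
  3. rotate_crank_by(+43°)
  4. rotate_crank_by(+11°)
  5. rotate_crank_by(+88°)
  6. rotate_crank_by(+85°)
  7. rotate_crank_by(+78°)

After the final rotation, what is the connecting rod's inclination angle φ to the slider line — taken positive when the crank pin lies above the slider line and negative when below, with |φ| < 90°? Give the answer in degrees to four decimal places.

set_geometry: r = 13 mm, L = 215 mm, e = 18 mm; θ ← 0°
rotate_crank_by(-80°): θ ← 0° -80° = -80°
rotate_crank_by(+43°): θ ← -80° +43° = -37°
rotate_crank_by(+11°): θ ← -37° +11° = -26°
rotate_crank_by(+88°): θ ← -26° +88° = 62°
rotate_crank_by(+85°): θ ← 62° +85° = 147°
rotate_crank_by(+78°): θ ← 147° +78° = 225°
crank pin P = (r cos θ, r sin θ) = (-9.192388, -9.192388)
h = r sin θ − e = -9.192388 − 18 = -27.192388
sin φ = h / L = -27.192388 / 215 = -0.12647622
φ = arcsin(-0.12647622) = -7.266014°

-7.2660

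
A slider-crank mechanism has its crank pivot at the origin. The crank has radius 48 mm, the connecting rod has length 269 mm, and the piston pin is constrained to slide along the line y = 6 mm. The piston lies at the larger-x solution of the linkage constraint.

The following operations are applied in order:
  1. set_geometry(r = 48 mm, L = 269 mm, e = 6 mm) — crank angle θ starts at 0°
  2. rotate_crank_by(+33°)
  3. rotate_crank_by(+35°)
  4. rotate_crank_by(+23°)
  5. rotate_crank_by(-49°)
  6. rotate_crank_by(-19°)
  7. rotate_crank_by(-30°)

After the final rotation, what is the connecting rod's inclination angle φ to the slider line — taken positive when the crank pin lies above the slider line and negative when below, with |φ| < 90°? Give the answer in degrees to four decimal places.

-2.5248

set_geometry: r = 48 mm, L = 269 mm, e = 6 mm; θ ← 0°
rotate_crank_by(+33°): θ ← 0° +33° = 33°
rotate_crank_by(+35°): θ ← 33° +35° = 68°
rotate_crank_by(+23°): θ ← 68° +23° = 91°
rotate_crank_by(-49°): θ ← 91° -49° = 42°
rotate_crank_by(-19°): θ ← 42° -19° = 23°
rotate_crank_by(-30°): θ ← 23° -30° = -7°
crank pin P = (r cos θ, r sin θ) = (47.642215, -5.849728)
h = r sin θ − e = -5.849728 − 6 = -11.849728
sin φ = h / L = -11.849728 / 269 = -0.04405104
φ = arcsin(-0.04405104) = -2.524755°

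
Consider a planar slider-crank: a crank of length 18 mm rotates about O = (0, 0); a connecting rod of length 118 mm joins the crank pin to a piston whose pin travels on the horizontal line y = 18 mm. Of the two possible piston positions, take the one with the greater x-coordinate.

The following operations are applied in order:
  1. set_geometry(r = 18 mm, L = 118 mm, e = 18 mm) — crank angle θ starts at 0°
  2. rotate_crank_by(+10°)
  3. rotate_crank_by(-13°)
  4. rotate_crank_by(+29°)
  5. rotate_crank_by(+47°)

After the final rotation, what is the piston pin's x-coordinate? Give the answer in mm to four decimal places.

set_geometry: r = 18 mm, L = 118 mm, e = 18 mm; θ ← 0°
rotate_crank_by(+10°): θ ← 0° +10° = 10°
rotate_crank_by(-13°): θ ← 10° -13° = -3°
rotate_crank_by(+29°): θ ← -3° +29° = 26°
rotate_crank_by(+47°): θ ← 26° +47° = 73°
crank pin P = (r cos θ, r sin θ) = (5.262691, 17.213486)
h = r sin θ − e = 17.213486 − 18 = -0.786514
x = r cos θ + √(L² − h²) = 5.262691 + √(13924.0 − 0.6186) = 5.262691 + 117.997379 = 123.260069

123.2601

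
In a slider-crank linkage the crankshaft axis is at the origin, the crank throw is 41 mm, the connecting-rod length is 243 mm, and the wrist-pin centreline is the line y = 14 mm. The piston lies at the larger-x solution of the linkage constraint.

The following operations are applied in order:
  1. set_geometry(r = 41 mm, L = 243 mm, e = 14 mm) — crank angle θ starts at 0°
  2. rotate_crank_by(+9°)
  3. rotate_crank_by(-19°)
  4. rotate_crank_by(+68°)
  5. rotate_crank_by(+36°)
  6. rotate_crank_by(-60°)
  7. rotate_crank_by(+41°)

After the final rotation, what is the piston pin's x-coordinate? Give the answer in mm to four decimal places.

252.2590

set_geometry: r = 41 mm, L = 243 mm, e = 14 mm; θ ← 0°
rotate_crank_by(+9°): θ ← 0° +9° = 9°
rotate_crank_by(-19°): θ ← 9° -19° = -10°
rotate_crank_by(+68°): θ ← -10° +68° = 58°
rotate_crank_by(+36°): θ ← 58° +36° = 94°
rotate_crank_by(-60°): θ ← 94° -60° = 34°
rotate_crank_by(+41°): θ ← 34° +41° = 75°
crank pin P = (r cos θ, r sin θ) = (10.611581, 39.602959)
h = r sin θ − e = 39.602959 − 14 = 25.602959
x = r cos θ + √(L² − h²) = 10.611581 + √(59049.0 − 655.5115) = 10.611581 + 241.647447 = 252.259028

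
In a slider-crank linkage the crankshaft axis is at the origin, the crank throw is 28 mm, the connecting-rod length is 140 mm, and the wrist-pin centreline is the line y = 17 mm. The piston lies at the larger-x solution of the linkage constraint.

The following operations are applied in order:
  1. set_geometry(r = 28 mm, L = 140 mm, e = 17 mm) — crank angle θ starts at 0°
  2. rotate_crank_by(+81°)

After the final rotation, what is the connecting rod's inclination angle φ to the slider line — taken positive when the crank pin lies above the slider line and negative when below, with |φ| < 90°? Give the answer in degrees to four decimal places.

4.3650

set_geometry: r = 28 mm, L = 140 mm, e = 17 mm; θ ← 0°
rotate_crank_by(+81°): θ ← 0° +81° = 81°
crank pin P = (r cos θ, r sin θ) = (4.380165, 27.655274)
h = r sin θ − e = 27.655274 − 17 = 10.655274
sin φ = h / L = 10.655274 / 140 = 0.07610910
φ = arcsin(0.07610910) = 4.364951°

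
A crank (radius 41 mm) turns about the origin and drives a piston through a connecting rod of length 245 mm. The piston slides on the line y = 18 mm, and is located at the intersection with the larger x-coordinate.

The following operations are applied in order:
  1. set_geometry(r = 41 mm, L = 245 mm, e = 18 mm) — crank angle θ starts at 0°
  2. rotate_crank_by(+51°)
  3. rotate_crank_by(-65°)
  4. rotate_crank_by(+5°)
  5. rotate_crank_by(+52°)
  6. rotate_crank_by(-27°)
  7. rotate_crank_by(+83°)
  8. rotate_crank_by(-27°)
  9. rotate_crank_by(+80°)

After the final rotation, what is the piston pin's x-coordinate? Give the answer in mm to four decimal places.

set_geometry: r = 41 mm, L = 245 mm, e = 18 mm; θ ← 0°
rotate_crank_by(+51°): θ ← 0° +51° = 51°
rotate_crank_by(-65°): θ ← 51° -65° = -14°
rotate_crank_by(+5°): θ ← -14° +5° = -9°
rotate_crank_by(+52°): θ ← -9° +52° = 43°
rotate_crank_by(-27°): θ ← 43° -27° = 16°
rotate_crank_by(+83°): θ ← 16° +83° = 99°
rotate_crank_by(-27°): θ ← 99° -27° = 72°
rotate_crank_by(+80°): θ ← 72° +80° = 152°
crank pin P = (r cos θ, r sin θ) = (-36.200851, 19.248334)
h = r sin θ − e = 19.248334 − 18 = 1.248334
x = r cos θ + √(L² − h²) = -36.200851 + √(60025.0 − 1.5583) = -36.200851 + 244.996820 = 208.795968

208.7960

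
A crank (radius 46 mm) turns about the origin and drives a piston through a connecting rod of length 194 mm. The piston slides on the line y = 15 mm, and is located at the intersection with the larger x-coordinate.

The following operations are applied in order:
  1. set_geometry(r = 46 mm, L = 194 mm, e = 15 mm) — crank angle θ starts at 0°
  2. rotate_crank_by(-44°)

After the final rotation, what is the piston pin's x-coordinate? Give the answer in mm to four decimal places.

221.3217

set_geometry: r = 46 mm, L = 194 mm, e = 15 mm; θ ← 0°
rotate_crank_by(-44°): θ ← 0° -44° = -44°
crank pin P = (r cos θ, r sin θ) = (33.089631, -31.954285)
h = r sin θ − e = -31.954285 − 15 = -46.954285
x = r cos θ + √(L² − h²) = 33.089631 + √(37636.0 − 2204.7049) = 33.089631 + 188.232025 = 221.321655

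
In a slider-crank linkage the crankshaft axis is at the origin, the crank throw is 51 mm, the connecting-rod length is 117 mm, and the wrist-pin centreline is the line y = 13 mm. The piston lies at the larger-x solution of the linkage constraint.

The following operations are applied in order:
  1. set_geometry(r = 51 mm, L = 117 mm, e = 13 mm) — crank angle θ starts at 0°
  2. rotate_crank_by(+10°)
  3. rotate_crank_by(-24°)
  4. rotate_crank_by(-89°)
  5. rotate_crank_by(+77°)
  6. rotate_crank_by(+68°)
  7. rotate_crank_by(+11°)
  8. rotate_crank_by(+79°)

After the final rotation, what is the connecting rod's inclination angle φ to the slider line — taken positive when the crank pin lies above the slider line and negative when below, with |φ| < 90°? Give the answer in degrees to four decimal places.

12.2879

set_geometry: r = 51 mm, L = 117 mm, e = 13 mm; θ ← 0°
rotate_crank_by(+10°): θ ← 0° +10° = 10°
rotate_crank_by(-24°): θ ← 10° -24° = -14°
rotate_crank_by(-89°): θ ← -14° -89° = -103°
rotate_crank_by(+77°): θ ← -103° +77° = -26°
rotate_crank_by(+68°): θ ← -26° +68° = 42°
rotate_crank_by(+11°): θ ← 42° +11° = 53°
rotate_crank_by(+79°): θ ← 53° +79° = 132°
crank pin P = (r cos θ, r sin θ) = (-34.125661, 37.900386)
h = r sin θ − e = 37.900386 − 13 = 24.900386
sin φ = h / L = 24.900386 / 117 = 0.21282381
φ = arcsin(0.21282381) = 12.287886°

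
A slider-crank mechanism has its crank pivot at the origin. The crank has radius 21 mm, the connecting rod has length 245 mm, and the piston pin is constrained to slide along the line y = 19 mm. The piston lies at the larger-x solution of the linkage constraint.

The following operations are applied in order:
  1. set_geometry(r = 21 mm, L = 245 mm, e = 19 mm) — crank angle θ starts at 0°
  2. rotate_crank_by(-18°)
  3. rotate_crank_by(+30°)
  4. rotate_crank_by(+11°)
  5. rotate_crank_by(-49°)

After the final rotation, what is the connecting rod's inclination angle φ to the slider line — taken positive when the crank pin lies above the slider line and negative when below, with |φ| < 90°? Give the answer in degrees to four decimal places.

set_geometry: r = 21 mm, L = 245 mm, e = 19 mm; θ ← 0°
rotate_crank_by(-18°): θ ← 0° -18° = -18°
rotate_crank_by(+30°): θ ← -18° +30° = 12°
rotate_crank_by(+11°): θ ← 12° +11° = 23°
rotate_crank_by(-49°): θ ← 23° -49° = -26°
crank pin P = (r cos θ, r sin θ) = (18.874675, -9.205794)
h = r sin θ − e = -9.205794 − 19 = -28.205794
sin φ = h / L = -28.205794 / 245 = -0.11512569
φ = arcsin(-0.11512569) = -6.610875°

-6.6109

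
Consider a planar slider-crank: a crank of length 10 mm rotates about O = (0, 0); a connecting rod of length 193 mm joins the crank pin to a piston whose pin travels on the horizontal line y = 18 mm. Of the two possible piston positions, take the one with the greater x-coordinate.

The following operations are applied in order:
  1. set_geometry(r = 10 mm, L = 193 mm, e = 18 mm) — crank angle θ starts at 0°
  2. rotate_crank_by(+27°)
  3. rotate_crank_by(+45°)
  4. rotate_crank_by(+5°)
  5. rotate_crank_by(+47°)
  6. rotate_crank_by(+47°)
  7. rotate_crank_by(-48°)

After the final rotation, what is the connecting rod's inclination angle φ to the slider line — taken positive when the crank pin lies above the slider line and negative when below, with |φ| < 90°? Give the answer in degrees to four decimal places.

-2.8551

set_geometry: r = 10 mm, L = 193 mm, e = 18 mm; θ ← 0°
rotate_crank_by(+27°): θ ← 0° +27° = 27°
rotate_crank_by(+45°): θ ← 27° +45° = 72°
rotate_crank_by(+5°): θ ← 72° +5° = 77°
rotate_crank_by(+47°): θ ← 77° +47° = 124°
rotate_crank_by(+47°): θ ← 124° +47° = 171°
rotate_crank_by(-48°): θ ← 171° -48° = 123°
crank pin P = (r cos θ, r sin θ) = (-5.446390, 8.386706)
h = r sin θ − e = 8.386706 − 18 = -9.613294
sin φ = h / L = -9.613294 / 193 = -0.04980982
φ = arcsin(-0.04980982) = -2.855074°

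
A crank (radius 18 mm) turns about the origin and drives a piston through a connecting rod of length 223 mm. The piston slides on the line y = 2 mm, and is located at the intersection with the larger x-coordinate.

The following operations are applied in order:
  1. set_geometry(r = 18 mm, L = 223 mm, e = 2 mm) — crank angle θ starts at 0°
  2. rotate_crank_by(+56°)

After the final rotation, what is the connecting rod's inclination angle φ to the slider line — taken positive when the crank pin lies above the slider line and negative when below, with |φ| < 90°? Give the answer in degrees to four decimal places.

set_geometry: r = 18 mm, L = 223 mm, e = 2 mm; θ ← 0°
rotate_crank_by(+56°): θ ← 0° +56° = 56°
crank pin P = (r cos θ, r sin θ) = (10.065472, 14.922676)
h = r sin θ − e = 14.922676 − 2 = 12.922676
sin φ = h / L = 12.922676 / 223 = 0.05794922
φ = arcsin(0.05794922) = 3.322107°

3.3221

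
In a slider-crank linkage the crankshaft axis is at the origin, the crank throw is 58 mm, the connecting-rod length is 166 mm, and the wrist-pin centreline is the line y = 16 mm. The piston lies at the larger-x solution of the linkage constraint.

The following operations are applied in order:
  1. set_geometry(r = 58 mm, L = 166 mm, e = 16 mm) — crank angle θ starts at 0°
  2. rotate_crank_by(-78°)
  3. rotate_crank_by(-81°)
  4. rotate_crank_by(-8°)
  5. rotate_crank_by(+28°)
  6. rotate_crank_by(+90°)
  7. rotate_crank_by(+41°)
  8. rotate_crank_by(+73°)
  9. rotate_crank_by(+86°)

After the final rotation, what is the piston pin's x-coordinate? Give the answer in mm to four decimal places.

114.8291

set_geometry: r = 58 mm, L = 166 mm, e = 16 mm; θ ← 0°
rotate_crank_by(-78°): θ ← 0° -78° = -78°
rotate_crank_by(-81°): θ ← -78° -81° = -159°
rotate_crank_by(-8°): θ ← -159° -8° = -167°
rotate_crank_by(+28°): θ ← -167° +28° = -139°
rotate_crank_by(+90°): θ ← -139° +90° = -49°
rotate_crank_by(+41°): θ ← -49° +41° = -8°
rotate_crank_by(+73°): θ ← -8° +73° = 65°
rotate_crank_by(+86°): θ ← 65° +86° = 151°
crank pin P = (r cos θ, r sin θ) = (-50.727943, 28.118958)
h = r sin θ − e = 28.118958 − 16 = 12.118958
x = r cos θ + √(L² − h²) = -50.727943 + √(27556.0 − 146.8691) = -50.727943 + 165.557032 = 114.829089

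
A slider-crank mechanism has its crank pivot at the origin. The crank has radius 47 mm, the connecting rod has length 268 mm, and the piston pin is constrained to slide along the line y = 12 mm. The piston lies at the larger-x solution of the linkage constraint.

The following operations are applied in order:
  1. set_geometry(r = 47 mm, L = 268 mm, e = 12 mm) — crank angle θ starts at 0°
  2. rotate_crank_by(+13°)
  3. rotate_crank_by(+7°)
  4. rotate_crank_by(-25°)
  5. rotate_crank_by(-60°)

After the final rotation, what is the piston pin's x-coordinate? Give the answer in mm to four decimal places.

set_geometry: r = 47 mm, L = 268 mm, e = 12 mm; θ ← 0°
rotate_crank_by(+13°): θ ← 0° +13° = 13°
rotate_crank_by(+7°): θ ← 13° +7° = 20°
rotate_crank_by(-25°): θ ← 20° -25° = -5°
rotate_crank_by(-60°): θ ← -5° -60° = -65°
crank pin P = (r cos θ, r sin θ) = (19.863058, -42.596466)
h = r sin θ − e = -42.596466 − 12 = -54.596466
x = r cos θ + √(L² − h²) = 19.863058 + √(71824.0 − 2980.7741) = 19.863058 + 262.379927 = 282.242985

282.2430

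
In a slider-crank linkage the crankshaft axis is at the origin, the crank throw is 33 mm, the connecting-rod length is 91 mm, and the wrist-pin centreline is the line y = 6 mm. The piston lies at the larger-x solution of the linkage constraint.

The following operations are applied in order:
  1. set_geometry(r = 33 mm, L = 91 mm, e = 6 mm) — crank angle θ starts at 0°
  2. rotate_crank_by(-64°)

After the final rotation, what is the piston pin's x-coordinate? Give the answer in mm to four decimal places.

set_geometry: r = 33 mm, L = 91 mm, e = 6 mm; θ ← 0°
rotate_crank_by(-64°): θ ← 0° -64° = -64°
crank pin P = (r cos θ, r sin θ) = (14.466248, -29.660204)
h = r sin θ − e = -29.660204 − 6 = -35.660204
x = r cos θ + √(L² − h²) = 14.466248 + √(8281.0 − 1271.6501) = 14.466248 + 83.721860 = 98.188108

98.1881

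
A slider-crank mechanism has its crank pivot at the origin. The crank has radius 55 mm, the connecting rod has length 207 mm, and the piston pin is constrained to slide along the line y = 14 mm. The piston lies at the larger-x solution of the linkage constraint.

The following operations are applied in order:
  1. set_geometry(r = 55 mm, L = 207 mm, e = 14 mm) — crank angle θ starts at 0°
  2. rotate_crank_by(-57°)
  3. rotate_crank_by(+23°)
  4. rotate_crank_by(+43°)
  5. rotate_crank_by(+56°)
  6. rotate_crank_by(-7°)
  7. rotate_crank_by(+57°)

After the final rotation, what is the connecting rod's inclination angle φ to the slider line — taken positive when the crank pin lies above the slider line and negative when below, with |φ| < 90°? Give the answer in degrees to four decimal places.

9.9724

set_geometry: r = 55 mm, L = 207 mm, e = 14 mm; θ ← 0°
rotate_crank_by(-57°): θ ← 0° -57° = -57°
rotate_crank_by(+23°): θ ← -57° +23° = -34°
rotate_crank_by(+43°): θ ← -34° +43° = 9°
rotate_crank_by(+56°): θ ← 9° +56° = 65°
rotate_crank_by(-7°): θ ← 65° -7° = 58°
rotate_crank_by(+57°): θ ← 58° +57° = 115°
crank pin P = (r cos θ, r sin θ) = (-23.244004, 49.846928)
h = r sin θ − e = 49.846928 − 14 = 35.846928
sin φ = h / L = 35.846928 / 207 = 0.17317357
φ = arcsin(0.17317357) = 9.972388°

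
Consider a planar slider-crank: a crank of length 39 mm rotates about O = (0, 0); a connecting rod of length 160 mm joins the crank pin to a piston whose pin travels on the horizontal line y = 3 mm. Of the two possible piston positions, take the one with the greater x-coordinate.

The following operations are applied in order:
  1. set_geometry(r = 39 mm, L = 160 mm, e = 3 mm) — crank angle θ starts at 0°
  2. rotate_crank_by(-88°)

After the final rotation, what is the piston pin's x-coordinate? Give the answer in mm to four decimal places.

155.7567

set_geometry: r = 39 mm, L = 160 mm, e = 3 mm; θ ← 0°
rotate_crank_by(-88°): θ ← 0° -88° = -88°
crank pin P = (r cos θ, r sin θ) = (1.361080, -38.976242)
h = r sin θ − e = -38.976242 − 3 = -41.976242
x = r cos θ + √(L² − h²) = 1.361080 + √(25600.0 − 1762.0049) = 1.361080 + 154.395580 = 155.756660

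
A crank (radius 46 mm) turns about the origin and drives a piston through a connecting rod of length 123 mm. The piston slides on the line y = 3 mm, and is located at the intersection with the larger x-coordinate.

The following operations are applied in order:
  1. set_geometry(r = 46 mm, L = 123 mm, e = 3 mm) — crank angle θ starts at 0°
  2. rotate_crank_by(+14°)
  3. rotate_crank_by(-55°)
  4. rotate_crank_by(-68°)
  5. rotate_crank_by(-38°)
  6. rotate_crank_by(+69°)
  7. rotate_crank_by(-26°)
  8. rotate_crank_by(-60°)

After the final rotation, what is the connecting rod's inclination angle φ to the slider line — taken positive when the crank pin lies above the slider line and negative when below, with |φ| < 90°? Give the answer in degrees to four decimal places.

-7.3237

set_geometry: r = 46 mm, L = 123 mm, e = 3 mm; θ ← 0°
rotate_crank_by(+14°): θ ← 0° +14° = 14°
rotate_crank_by(-55°): θ ← 14° -55° = -41°
rotate_crank_by(-68°): θ ← -41° -68° = -109°
rotate_crank_by(-38°): θ ← -109° -38° = -147°
rotate_crank_by(+69°): θ ← -147° +69° = -78°
rotate_crank_by(-26°): θ ← -78° -26° = -104°
rotate_crank_by(-60°): θ ← -104° -60° = -164°
crank pin P = (r cos θ, r sin θ) = (-44.218038, -12.679318)
h = r sin θ − e = -12.679318 − 3 = -15.679318
sin φ = h / L = -15.679318 / 123 = -0.12747413
φ = arcsin(-0.12747413) = -7.323656°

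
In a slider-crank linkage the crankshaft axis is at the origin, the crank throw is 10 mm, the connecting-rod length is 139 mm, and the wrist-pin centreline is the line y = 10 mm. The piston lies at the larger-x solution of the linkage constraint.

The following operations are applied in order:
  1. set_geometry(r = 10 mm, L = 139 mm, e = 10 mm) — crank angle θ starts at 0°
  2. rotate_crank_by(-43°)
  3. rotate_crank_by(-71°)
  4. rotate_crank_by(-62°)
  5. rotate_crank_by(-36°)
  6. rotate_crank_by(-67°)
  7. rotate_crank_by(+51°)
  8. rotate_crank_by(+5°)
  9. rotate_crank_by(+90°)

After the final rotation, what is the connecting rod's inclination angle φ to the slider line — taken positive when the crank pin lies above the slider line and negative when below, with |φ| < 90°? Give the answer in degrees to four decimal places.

-7.1552

set_geometry: r = 10 mm, L = 139 mm, e = 10 mm; θ ← 0°
rotate_crank_by(-43°): θ ← 0° -43° = -43°
rotate_crank_by(-71°): θ ← -43° -71° = -114°
rotate_crank_by(-62°): θ ← -114° -62° = -176°
rotate_crank_by(-36°): θ ← -176° -36° = -212°
rotate_crank_by(-67°): θ ← -212° -67° = -279°
rotate_crank_by(+51°): θ ← -279° +51° = -228°
rotate_crank_by(+5°): θ ← -228° +5° = -223°
rotate_crank_by(+90°): θ ← -223° +90° = -133°
crank pin P = (r cos θ, r sin θ) = (-6.819984, -7.313537)
h = r sin θ − e = -7.313537 − 10 = -17.313537
sin φ = h / L = -17.313537 / 139 = -0.12455782
φ = arcsin(-0.12455782) = -7.155221°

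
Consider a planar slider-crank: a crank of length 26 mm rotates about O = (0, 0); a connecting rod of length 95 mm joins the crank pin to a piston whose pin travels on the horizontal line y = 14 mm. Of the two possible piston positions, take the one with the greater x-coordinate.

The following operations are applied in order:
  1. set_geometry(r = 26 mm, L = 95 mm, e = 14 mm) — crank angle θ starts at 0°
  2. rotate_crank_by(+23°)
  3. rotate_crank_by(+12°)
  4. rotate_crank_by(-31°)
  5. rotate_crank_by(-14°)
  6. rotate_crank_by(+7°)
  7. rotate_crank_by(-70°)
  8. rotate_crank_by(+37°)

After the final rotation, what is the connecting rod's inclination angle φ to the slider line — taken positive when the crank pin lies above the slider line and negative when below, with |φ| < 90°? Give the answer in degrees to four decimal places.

set_geometry: r = 26 mm, L = 95 mm, e = 14 mm; θ ← 0°
rotate_crank_by(+23°): θ ← 0° +23° = 23°
rotate_crank_by(+12°): θ ← 23° +12° = 35°
rotate_crank_by(-31°): θ ← 35° -31° = 4°
rotate_crank_by(-14°): θ ← 4° -14° = -10°
rotate_crank_by(+7°): θ ← -10° +7° = -3°
rotate_crank_by(-70°): θ ← -3° -70° = -73°
rotate_crank_by(+37°): θ ← -73° +37° = -36°
crank pin P = (r cos θ, r sin θ) = (21.034442, -15.282417)
h = r sin θ − e = -15.282417 − 14 = -29.282417
sin φ = h / L = -29.282417 / 95 = -0.30823596
φ = arcsin(-0.30823596) = -17.952954°

-17.9530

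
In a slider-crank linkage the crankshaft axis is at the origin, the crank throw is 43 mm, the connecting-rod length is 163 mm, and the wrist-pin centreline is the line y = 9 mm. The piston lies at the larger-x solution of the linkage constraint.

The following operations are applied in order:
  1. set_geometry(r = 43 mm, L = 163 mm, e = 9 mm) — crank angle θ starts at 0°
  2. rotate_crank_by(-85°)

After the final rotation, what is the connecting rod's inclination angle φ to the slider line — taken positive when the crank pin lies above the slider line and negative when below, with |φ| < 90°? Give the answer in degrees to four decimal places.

set_geometry: r = 43 mm, L = 163 mm, e = 9 mm; θ ← 0°
rotate_crank_by(-85°): θ ← 0° -85° = -85°
crank pin P = (r cos θ, r sin θ) = (3.747697, -42.836372)
h = r sin θ − e = -42.836372 − 9 = -51.836372
sin φ = h / L = -51.836372 / 163 = -0.31801455
φ = arcsin(-0.31801455) = -18.542896°

-18.5429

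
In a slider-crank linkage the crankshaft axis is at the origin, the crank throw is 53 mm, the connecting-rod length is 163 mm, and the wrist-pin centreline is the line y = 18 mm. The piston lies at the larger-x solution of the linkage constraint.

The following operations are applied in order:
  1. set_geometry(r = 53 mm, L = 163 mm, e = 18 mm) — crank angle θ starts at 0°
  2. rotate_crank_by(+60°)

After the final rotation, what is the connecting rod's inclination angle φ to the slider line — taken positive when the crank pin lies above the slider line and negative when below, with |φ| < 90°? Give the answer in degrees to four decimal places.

9.8554

set_geometry: r = 53 mm, L = 163 mm, e = 18 mm; θ ← 0°
rotate_crank_by(+60°): θ ← 0° +60° = 60°
crank pin P = (r cos θ, r sin θ) = (26.500000, 45.899346)
h = r sin θ − e = 45.899346 − 18 = 27.899346
sin φ = h / L = 27.899346 / 163 = 0.17116163
φ = arcsin(0.17116163) = 9.855366°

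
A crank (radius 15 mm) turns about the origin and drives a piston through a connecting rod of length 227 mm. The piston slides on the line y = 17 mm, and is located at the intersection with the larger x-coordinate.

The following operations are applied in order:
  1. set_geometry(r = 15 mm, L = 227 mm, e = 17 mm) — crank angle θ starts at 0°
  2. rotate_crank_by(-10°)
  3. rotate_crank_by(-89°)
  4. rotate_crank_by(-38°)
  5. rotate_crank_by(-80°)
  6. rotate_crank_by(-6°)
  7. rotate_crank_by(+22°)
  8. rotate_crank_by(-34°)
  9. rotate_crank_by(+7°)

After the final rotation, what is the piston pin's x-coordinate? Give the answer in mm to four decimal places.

216.8876

set_geometry: r = 15 mm, L = 227 mm, e = 17 mm; θ ← 0°
rotate_crank_by(-10°): θ ← 0° -10° = -10°
rotate_crank_by(-89°): θ ← -10° -89° = -99°
rotate_crank_by(-38°): θ ← -99° -38° = -137°
rotate_crank_by(-80°): θ ← -137° -80° = -217°
rotate_crank_by(-6°): θ ← -217° -6° = -223°
rotate_crank_by(+22°): θ ← -223° +22° = -201°
rotate_crank_by(-34°): θ ← -201° -34° = -235°
rotate_crank_by(+7°): θ ← -235° +7° = -228°
crank pin P = (r cos θ, r sin θ) = (-10.036959, 11.147172)
h = r sin θ − e = 11.147172 − 17 = -5.852828
x = r cos θ + √(L² − h²) = -10.036959 + √(51529.0 − 34.2556) = -10.036959 + 226.924535 = 216.887576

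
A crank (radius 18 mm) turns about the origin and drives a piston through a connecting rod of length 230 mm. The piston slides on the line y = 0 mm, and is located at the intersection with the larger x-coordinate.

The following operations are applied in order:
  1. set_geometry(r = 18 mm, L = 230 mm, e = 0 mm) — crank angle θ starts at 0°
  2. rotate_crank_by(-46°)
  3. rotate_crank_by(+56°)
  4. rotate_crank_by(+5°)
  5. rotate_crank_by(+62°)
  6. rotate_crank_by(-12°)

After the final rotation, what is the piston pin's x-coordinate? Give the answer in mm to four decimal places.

237.0279

set_geometry: r = 18 mm, L = 230 mm, e = 0 mm; θ ← 0°
rotate_crank_by(-46°): θ ← 0° -46° = -46°
rotate_crank_by(+56°): θ ← -46° +56° = 10°
rotate_crank_by(+5°): θ ← 10° +5° = 15°
rotate_crank_by(+62°): θ ← 15° +62° = 77°
rotate_crank_by(-12°): θ ← 77° -12° = 65°
crank pin P = (r cos θ, r sin θ) = (7.607129, 16.313540)
h = r sin θ − e = 16.313540 − 0 = 16.313540
x = r cos θ + √(L² − h²) = 7.607129 + √(52900.0 − 266.1316) = 7.607129 + 229.420724 = 237.027852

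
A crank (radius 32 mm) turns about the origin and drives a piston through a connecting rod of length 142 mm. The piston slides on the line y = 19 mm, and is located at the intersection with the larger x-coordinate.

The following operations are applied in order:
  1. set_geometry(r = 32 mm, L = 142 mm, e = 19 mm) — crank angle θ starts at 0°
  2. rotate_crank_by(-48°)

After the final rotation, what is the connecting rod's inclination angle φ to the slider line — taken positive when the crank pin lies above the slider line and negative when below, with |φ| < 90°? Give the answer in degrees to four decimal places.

-17.5340

set_geometry: r = 32 mm, L = 142 mm, e = 19 mm; θ ← 0°
rotate_crank_by(-48°): θ ← 0° -48° = -48°
crank pin P = (r cos θ, r sin θ) = (21.412179, -23.780634)
h = r sin θ − e = -23.780634 − 19 = -42.780634
sin φ = h / L = -42.780634 / 142 = -0.30127207
φ = arcsin(-0.30127207) = -17.534023°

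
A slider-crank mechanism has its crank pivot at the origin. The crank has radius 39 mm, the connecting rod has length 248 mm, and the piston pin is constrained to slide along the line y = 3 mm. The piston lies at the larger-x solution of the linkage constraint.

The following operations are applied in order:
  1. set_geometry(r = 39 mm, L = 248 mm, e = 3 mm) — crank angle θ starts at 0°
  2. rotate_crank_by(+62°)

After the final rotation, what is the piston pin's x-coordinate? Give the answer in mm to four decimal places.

264.3091

set_geometry: r = 39 mm, L = 248 mm, e = 3 mm; θ ← 0°
rotate_crank_by(+62°): θ ← 0° +62° = 62°
crank pin P = (r cos θ, r sin θ) = (18.309391, 34.434956)
h = r sin θ − e = 34.434956 − 3 = 31.434956
x = r cos θ + √(L² − h²) = 18.309391 + √(61504.0 − 988.1565) = 18.309391 + 245.999682 = 264.309073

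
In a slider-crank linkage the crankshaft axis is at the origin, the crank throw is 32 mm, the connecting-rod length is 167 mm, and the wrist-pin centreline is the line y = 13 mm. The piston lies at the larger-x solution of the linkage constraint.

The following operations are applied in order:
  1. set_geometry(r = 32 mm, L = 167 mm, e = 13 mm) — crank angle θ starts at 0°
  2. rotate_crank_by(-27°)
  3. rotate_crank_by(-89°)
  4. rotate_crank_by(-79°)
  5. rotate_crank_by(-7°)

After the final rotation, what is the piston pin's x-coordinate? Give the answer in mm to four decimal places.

set_geometry: r = 32 mm, L = 167 mm, e = 13 mm; θ ← 0°
rotate_crank_by(-27°): θ ← 0° -27° = -27°
rotate_crank_by(-89°): θ ← -27° -89° = -116°
rotate_crank_by(-79°): θ ← -116° -79° = -195°
rotate_crank_by(-7°): θ ← -195° -7° = -202°
crank pin P = (r cos θ, r sin θ) = (-29.669883, 11.987411)
h = r sin θ − e = 11.987411 − 13 = -1.012589
x = r cos θ + √(L² − h²) = -29.669883 + √(27889.0 − 1.0253) = -29.669883 + 166.996930 = 137.327047

137.3270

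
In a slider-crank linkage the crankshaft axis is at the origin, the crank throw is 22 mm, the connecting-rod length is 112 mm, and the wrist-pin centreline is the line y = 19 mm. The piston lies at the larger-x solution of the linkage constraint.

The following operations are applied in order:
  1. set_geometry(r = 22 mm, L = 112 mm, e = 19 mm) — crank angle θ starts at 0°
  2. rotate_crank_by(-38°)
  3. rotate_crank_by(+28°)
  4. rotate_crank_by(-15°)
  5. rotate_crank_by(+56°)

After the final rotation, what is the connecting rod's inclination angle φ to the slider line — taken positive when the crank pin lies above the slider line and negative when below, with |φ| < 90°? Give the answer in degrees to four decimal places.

-3.9264

set_geometry: r = 22 mm, L = 112 mm, e = 19 mm; θ ← 0°
rotate_crank_by(-38°): θ ← 0° -38° = -38°
rotate_crank_by(+28°): θ ← -38° +28° = -10°
rotate_crank_by(-15°): θ ← -10° -15° = -25°
rotate_crank_by(+56°): θ ← -25° +56° = 31°
crank pin P = (r cos θ, r sin θ) = (18.857681, 11.330838)
h = r sin θ − e = 11.330838 − 19 = -7.669162
sin φ = h / L = -7.669162 / 112 = -0.06847466
φ = arcsin(-0.06847466) = -3.926382°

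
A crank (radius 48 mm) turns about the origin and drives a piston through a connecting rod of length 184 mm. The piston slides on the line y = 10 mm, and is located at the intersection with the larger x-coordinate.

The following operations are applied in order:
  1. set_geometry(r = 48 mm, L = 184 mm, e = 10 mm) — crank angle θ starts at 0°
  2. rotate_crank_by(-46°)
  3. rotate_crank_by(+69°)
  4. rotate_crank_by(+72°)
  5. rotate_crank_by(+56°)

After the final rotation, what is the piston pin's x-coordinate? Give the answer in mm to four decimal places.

141.5391

set_geometry: r = 48 mm, L = 184 mm, e = 10 mm; θ ← 0°
rotate_crank_by(-46°): θ ← 0° -46° = -46°
rotate_crank_by(+69°): θ ← -46° +69° = 23°
rotate_crank_by(+72°): θ ← 23° +72° = 95°
rotate_crank_by(+56°): θ ← 95° +56° = 151°
crank pin P = (r cos θ, r sin θ) = (-41.981746, 23.270862)
h = r sin θ − e = 23.270862 − 10 = 13.270862
x = r cos θ + √(L² − h²) = -41.981746 + √(33856.0 − 176.1158) = -41.981746 + 183.520801 = 141.539055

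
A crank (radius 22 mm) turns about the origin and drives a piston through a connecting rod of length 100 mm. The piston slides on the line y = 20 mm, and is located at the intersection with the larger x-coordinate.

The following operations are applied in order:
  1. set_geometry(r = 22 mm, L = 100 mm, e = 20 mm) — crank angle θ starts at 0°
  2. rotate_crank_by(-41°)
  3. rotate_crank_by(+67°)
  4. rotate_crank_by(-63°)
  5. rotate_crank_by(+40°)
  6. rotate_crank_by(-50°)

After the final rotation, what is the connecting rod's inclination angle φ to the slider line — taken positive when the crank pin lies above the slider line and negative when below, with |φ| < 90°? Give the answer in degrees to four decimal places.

set_geometry: r = 22 mm, L = 100 mm, e = 20 mm; θ ← 0°
rotate_crank_by(-41°): θ ← 0° -41° = -41°
rotate_crank_by(+67°): θ ← -41° +67° = 26°
rotate_crank_by(-63°): θ ← 26° -63° = -37°
rotate_crank_by(+40°): θ ← -37° +40° = 3°
rotate_crank_by(-50°): θ ← 3° -50° = -47°
crank pin P = (r cos θ, r sin θ) = (15.003964, -16.089781)
h = r sin θ − e = -16.089781 − 20 = -36.089781
sin φ = h / L = -36.089781 / 100 = -0.36089781
φ = arcsin(-0.36089781) = -21.155344°

-21.1553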